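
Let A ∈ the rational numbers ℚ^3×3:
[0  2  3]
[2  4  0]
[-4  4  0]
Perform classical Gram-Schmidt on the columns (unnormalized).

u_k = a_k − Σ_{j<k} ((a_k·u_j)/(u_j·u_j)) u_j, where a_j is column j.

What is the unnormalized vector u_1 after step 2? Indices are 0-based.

Step 1: u_0 = a_0 = (0, 2, -4).
Step 2: u_1 = a_1 − (-2/5)·u_0 = (2, 24/5, 12/5).

u_1 = (2, 24/5, 12/5)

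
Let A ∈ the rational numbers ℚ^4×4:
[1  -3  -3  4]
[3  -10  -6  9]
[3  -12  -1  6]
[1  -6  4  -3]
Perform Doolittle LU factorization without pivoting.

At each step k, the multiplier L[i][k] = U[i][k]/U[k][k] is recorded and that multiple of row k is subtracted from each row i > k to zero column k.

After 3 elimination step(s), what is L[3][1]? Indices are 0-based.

L[3][1] = 3

Step 1: pivot at (0,0) is 1.
  row1 ← row1 − (3)·row0  ⇒  L[1][0]=3, U row1=(0, -1, 3, -3)
  row2 ← row2 − (3)·row0  ⇒  L[2][0]=3, U row2=(0, -3, 8, -6)
  row3 ← row3 − (1)·row0  ⇒  L[3][0]=1, U row3=(0, -3, 7, -7)
Step 2: pivot at (1,1) is -1.
  row2 ← row2 − (3)·row1  ⇒  L[2][1]=3, U row2=(0, 0, -1, 3)
  row3 ← row3 − (3)·row1  ⇒  L[3][1]=3, U row3=(0, 0, -2, 2)
Step 3: pivot at (2,2) is -1.
  row3 ← row3 − (2)·row2  ⇒  L[3][2]=2, U row3=(0, 0, 0, -4)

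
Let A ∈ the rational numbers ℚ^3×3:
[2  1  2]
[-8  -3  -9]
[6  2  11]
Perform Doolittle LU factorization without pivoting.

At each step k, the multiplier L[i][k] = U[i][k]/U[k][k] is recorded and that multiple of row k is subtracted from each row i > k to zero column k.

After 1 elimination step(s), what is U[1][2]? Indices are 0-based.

Step 1: pivot at (0,0) is 2.
  row1 ← row1 − (-4)·row0  ⇒  L[1][0]=-4, U row1=(0, 1, -1)
  row2 ← row2 − (3)·row0  ⇒  L[2][0]=3, U row2=(0, -1, 5)

U[1][2] = -1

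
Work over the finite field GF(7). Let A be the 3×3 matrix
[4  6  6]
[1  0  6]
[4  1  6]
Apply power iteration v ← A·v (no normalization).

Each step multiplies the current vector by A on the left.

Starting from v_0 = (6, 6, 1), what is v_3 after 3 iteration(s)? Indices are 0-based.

v_3 = (6, 4, 3)

v_0 = (6, 6, 1).
v_1 = A·v_0 = (3, 5, 1).
v_2 = A·v_1 = (6, 2, 2).
v_3 = A·v_2 = (6, 4, 3).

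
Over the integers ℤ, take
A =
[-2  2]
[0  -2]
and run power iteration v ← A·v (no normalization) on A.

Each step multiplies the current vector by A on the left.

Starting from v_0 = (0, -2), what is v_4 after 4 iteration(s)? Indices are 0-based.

v_0 = (0, -2).
v_1 = A·v_0 = (-4, 4).
v_2 = A·v_1 = (16, -8).
v_3 = A·v_2 = (-48, 16).
v_4 = A·v_3 = (128, -32).

v_4 = (128, -32)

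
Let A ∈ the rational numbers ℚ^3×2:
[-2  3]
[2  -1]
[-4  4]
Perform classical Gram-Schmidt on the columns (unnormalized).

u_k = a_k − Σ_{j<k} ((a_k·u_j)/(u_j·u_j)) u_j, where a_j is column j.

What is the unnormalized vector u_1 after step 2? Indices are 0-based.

Step 1: u_0 = a_0 = (-2, 2, -4).
Step 2: u_1 = a_1 − (-1)·u_0 = (1, 1, 0).

u_1 = (1, 1, 0)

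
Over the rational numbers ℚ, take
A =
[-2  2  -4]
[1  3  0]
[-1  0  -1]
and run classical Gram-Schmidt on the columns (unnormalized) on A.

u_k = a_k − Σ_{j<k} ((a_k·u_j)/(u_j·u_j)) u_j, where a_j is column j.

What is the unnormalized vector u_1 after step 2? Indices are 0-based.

Step 1: u_0 = a_0 = (-2, 1, -1).
Step 2: u_1 = a_1 − (-1/6)·u_0 = (5/3, 19/6, -1/6).

u_1 = (5/3, 19/6, -1/6)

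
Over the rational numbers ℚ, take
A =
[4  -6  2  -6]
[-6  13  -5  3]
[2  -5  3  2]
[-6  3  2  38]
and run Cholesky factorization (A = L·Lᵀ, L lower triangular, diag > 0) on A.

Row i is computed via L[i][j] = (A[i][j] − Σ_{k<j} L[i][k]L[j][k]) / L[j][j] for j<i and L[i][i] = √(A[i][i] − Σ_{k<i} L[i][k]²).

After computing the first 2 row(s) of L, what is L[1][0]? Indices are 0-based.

L[1][0] = -3

Step 1: L[0][0] = √(4) = 2.
  L[1][0] = (-6) / L[0][0] = -3.
Step 2: L[1][1] = √(4) = 2.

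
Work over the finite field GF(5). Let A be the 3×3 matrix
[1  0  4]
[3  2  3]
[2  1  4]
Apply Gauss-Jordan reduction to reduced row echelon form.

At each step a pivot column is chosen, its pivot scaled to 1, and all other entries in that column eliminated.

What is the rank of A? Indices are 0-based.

step 1: normalize row 0 (÷1) = (1, 0, 4)
  row 1: subtract 3×row0 = (0, 2, 1)
  row 2: subtract 2×row0 = (0, 1, 1)
step 2: normalize row 1 (÷2) = (0, 1, 3)
  row 2: subtract 1×row1 = (0, 0, 3)
step 3: normalize row 2 (÷3) = (0, 0, 1)
  row 0: subtract 4×row2 = (1, 0, 0)
  row 1: subtract 3×row2 = (0, 1, 0)

rank = 3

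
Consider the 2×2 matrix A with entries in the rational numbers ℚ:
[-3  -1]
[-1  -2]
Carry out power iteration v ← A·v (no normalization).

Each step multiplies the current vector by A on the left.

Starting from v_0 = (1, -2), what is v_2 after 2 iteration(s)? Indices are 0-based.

v_0 = (1, -2).
v_1 = A·v_0 = (-1, 3).
v_2 = A·v_1 = (0, -5).

v_2 = (0, -5)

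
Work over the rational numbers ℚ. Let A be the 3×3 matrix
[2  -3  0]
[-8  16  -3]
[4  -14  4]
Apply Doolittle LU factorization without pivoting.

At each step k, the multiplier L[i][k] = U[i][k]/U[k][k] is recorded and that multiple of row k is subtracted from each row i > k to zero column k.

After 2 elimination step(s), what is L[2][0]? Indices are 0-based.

Step 1: pivot at (0,0) is 2.
  row1 ← row1 − (-4)·row0  ⇒  L[1][0]=-4, U row1=(0, 4, -3)
  row2 ← row2 − (2)·row0  ⇒  L[2][0]=2, U row2=(0, -8, 4)
Step 2: pivot at (1,1) is 4.
  row2 ← row2 − (-2)·row1  ⇒  L[2][1]=-2, U row2=(0, 0, -2)

L[2][0] = 2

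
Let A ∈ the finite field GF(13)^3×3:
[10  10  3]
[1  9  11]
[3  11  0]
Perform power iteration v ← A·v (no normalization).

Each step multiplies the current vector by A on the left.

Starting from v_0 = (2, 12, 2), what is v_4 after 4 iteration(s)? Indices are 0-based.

v_0 = (2, 12, 2).
v_1 = A·v_0 = (3, 2, 8).
v_2 = A·v_1 = (9, 5, 5).
v_3 = A·v_2 = (12, 5, 4).
v_4 = A·v_3 = (0, 10, 0).

v_4 = (0, 10, 0)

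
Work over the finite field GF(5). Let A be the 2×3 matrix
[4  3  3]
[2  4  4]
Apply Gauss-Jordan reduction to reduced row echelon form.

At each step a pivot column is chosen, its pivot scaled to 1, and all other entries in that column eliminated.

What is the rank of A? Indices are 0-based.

rank = 1

step 1: normalize row 0 (÷4) = (1, 2, 2)
  row 1: subtract 2×row0 = (0, 0, 0)
skip col 1 (zero from row 1)
skip col 2 (zero from row 1)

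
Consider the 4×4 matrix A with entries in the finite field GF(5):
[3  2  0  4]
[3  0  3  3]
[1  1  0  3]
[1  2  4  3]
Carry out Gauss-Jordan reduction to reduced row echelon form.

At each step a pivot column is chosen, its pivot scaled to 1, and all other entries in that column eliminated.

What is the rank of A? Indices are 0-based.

pivot(0,0)=3: scale R0 → (1, 4, 0, 3)
  clear (1,0): R1 −= (3)R0 → (0, 3, 3, 4)
  clear (2,0): R2 −= (1)R0 → (0, 2, 0, 0)
  clear (3,0): R3 −= (1)R0 → (0, 3, 4, 0)
pivot(1,1)=3: scale R1 → (0, 1, 1, 3)
  clear (0,1): R0 −= (4)R1 → (1, 0, 1, 1)
  clear (2,1): R2 −= (2)R1 → (0, 0, 3, 4)
  clear (3,1): R3 −= (3)R1 → (0, 0, 1, 1)
pivot(2,2)=3: scale R2 → (0, 0, 1, 3)
  clear (0,2): R0 −= (1)R2 → (1, 0, 0, 3)
  clear (1,2): R1 −= (1)R2 → (0, 1, 0, 0)
  clear (3,2): R3 −= (1)R2 → (0, 0, 0, 3)
pivot(3,3)=3: scale R3 → (0, 0, 0, 1)
  clear (0,3): R0 −= (3)R3 → (1, 0, 0, 0)
  clear (2,3): R2 −= (3)R3 → (0, 0, 1, 0)

rank = 4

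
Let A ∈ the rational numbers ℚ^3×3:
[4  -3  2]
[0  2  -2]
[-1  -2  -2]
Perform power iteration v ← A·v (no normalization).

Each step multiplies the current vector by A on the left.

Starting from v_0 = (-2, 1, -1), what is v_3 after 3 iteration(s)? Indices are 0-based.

v_3 = (-250, 6, 50)

v_0 = (-2, 1, -1).
v_1 = A·v_0 = (-13, 4, 2).
v_2 = A·v_1 = (-60, 4, 1).
v_3 = A·v_2 = (-250, 6, 50).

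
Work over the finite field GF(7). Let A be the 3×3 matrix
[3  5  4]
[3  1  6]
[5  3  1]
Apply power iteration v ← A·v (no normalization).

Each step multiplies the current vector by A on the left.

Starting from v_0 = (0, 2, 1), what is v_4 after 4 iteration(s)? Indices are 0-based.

v_4 = (5, 1, 6)

v_0 = (0, 2, 1).
v_1 = A·v_0 = (0, 1, 0).
v_2 = A·v_1 = (5, 1, 3).
v_3 = A·v_2 = (4, 6, 3).
v_4 = A·v_3 = (5, 1, 6).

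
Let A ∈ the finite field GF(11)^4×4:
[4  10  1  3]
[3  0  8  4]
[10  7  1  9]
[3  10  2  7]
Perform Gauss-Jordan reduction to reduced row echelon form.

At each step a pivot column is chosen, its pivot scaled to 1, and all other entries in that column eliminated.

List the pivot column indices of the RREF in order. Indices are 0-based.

step 1: normalize row 0 (÷4) = (1, 8, 3, 9)
  row 1: subtract 3×row0 = (0, 9, 10, 10)
  row 2: subtract 10×row0 = (0, 4, 4, 7)
  row 3: subtract 3×row0 = (0, 8, 4, 2)
step 2: normalize row 1 (÷9) = (0, 1, 6, 6)
  row 0: subtract 8×row1 = (1, 0, 10, 5)
  row 2: subtract 4×row1 = (0, 0, 2, 5)
  row 3: subtract 8×row1 = (0, 0, 0, 9)
step 3: normalize row 2 (÷2) = (0, 0, 1, 8)
  row 0: subtract 10×row2 = (1, 0, 0, 2)
  row 1: subtract 6×row2 = (0, 1, 0, 2)
step 4: normalize row 3 (÷9) = (0, 0, 0, 1)
  row 0: subtract 2×row3 = (1, 0, 0, 0)
  row 1: subtract 2×row3 = (0, 1, 0, 0)
  row 2: subtract 8×row3 = (0, 0, 1, 0)

pivot columns: 0, 1, 2, 3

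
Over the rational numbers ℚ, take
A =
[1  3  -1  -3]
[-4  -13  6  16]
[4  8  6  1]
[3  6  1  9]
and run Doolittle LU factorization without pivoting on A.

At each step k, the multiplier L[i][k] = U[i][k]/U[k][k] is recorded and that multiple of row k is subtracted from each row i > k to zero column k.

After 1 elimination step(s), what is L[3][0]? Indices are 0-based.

k=0: U[0][0]=1
  eliminate (1,0): mult=-4, new row 1: (0, -1, 2, 4); set L[1][0]=-4
  eliminate (2,0): mult=4, new row 2: (0, -4, 10, 13); set L[2][0]=4
  eliminate (3,0): mult=3, new row 3: (0, -3, 4, 18); set L[3][0]=3

L[3][0] = 3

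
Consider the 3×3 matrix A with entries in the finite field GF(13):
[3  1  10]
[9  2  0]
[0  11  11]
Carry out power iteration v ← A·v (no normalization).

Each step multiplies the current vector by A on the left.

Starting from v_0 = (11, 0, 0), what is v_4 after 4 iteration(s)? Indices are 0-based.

v_0 = (11, 0, 0).
v_1 = A·v_0 = (7, 8, 0).
v_2 = A·v_1 = (3, 1, 10).
v_3 = A·v_2 = (6, 3, 4).
v_4 = A·v_3 = (9, 8, 12).

v_4 = (9, 8, 12)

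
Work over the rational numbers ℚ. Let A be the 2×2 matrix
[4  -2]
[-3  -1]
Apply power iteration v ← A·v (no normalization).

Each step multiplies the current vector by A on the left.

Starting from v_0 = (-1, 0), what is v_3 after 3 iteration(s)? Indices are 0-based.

v_0 = (-1, 0).
v_1 = A·v_0 = (-4, 3).
v_2 = A·v_1 = (-22, 9).
v_3 = A·v_2 = (-106, 57).

v_3 = (-106, 57)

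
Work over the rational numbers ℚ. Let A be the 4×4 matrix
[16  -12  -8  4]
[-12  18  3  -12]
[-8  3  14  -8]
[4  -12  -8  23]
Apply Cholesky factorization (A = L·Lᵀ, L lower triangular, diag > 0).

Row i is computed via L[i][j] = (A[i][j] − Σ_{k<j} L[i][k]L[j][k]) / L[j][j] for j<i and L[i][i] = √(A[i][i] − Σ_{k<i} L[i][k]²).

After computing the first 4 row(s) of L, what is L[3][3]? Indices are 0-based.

Step 1: L[0][0] = √(16) = 4.
  L[1][0] = (-12) / L[0][0] = -3.
Step 2: L[1][1] = √(9) = 3.
  L[2][0] = (-8) / L[0][0] = -2.
  L[2][1] = (-3) / L[1][1] = -1.
Step 3: L[2][2] = √(9) = 3.
  L[3][0] = (4) / L[0][0] = 1.
  L[3][1] = (-9) / L[1][1] = -3.
  L[3][2] = (-9) / L[2][2] = -3.
Step 4: L[3][3] = √(4) = 2.

L[3][3] = 2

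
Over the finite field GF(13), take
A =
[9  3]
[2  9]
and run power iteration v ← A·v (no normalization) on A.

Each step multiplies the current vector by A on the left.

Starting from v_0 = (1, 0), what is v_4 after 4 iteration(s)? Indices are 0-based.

v_4 = (10, 11)

v_0 = (1, 0).
v_1 = A·v_0 = (9, 2).
v_2 = A·v_1 = (9, 10).
v_3 = A·v_2 = (7, 4).
v_4 = A·v_3 = (10, 11).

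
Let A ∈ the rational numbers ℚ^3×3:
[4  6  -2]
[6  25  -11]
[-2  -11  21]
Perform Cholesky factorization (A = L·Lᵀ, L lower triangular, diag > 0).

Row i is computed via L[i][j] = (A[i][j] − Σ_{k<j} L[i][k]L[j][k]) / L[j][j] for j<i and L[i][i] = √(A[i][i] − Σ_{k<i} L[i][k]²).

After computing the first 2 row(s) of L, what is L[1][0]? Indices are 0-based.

Step 1: L[0][0] = √(4) = 2.
  L[1][0] = (6) / L[0][0] = 3.
Step 2: L[1][1] = √(16) = 4.

L[1][0] = 3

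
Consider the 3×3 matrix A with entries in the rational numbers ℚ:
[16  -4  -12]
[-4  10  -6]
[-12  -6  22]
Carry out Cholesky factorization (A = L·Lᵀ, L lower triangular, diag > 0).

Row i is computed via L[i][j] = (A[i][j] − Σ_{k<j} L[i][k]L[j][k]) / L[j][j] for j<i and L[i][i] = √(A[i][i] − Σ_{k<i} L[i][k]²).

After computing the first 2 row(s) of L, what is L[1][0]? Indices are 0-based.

L[1][0] = -1

Step 1: L[0][0] = √(16) = 4.
  L[1][0] = (-4) / L[0][0] = -1.
Step 2: L[1][1] = √(9) = 3.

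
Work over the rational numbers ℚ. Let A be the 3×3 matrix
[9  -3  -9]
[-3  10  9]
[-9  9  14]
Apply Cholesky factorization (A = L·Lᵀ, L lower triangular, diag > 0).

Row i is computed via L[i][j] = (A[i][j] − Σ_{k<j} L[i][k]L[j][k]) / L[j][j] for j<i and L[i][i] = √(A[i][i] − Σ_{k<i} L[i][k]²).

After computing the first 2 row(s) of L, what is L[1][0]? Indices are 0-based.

L[1][0] = -1

Step 1: L[0][0] = √(9) = 3.
  L[1][0] = (-3) / L[0][0] = -1.
Step 2: L[1][1] = √(9) = 3.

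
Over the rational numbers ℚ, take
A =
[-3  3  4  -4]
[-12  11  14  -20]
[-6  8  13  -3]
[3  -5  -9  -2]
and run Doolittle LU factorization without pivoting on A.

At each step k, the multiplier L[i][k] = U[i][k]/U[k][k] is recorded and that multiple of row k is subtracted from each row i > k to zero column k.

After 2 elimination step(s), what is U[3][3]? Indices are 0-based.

k=0: U[0][0]=-3
  eliminate (1,0): mult=4, new row 1: (0, -1, -2, -4); set L[1][0]=4
  eliminate (2,0): mult=2, new row 2: (0, 2, 5, 5); set L[2][0]=2
  eliminate (3,0): mult=-1, new row 3: (0, -2, -5, -6); set L[3][0]=-1
k=1: U[1][1]=-1
  eliminate (2,1): mult=-2, new row 2: (0, 0, 1, -3); set L[2][1]=-2
  eliminate (3,1): mult=2, new row 3: (0, 0, -1, 2); set L[3][1]=2

U[3][3] = 2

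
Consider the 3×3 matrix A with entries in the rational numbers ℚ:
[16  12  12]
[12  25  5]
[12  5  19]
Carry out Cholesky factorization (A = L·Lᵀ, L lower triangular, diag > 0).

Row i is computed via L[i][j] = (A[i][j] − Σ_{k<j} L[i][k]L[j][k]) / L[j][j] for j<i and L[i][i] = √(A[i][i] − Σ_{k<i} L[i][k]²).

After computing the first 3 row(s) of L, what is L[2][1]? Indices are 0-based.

Step 1: L[0][0] = √(16) = 4.
  L[1][0] = (12) / L[0][0] = 3.
Step 2: L[1][1] = √(16) = 4.
  L[2][0] = (12) / L[0][0] = 3.
  L[2][1] = (-4) / L[1][1] = -1.
Step 3: L[2][2] = √(9) = 3.

L[2][1] = -1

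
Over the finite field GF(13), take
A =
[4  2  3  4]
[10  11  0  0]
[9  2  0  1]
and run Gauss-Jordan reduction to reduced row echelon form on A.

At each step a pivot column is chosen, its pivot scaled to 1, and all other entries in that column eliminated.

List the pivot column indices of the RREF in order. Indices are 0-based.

pivot columns: 0, 1, 2

step 1: normalize row 0 (÷4) = (1, 7, 4, 1)
  row 1: subtract 10×row0 = (0, 6, 12, 3)
  row 2: subtract 9×row0 = (0, 4, 3, 5)
step 2: normalize row 1 (÷6) = (0, 1, 2, 7)
  row 0: subtract 7×row1 = (1, 0, 3, 4)
  row 2: subtract 4×row1 = (0, 0, 8, 3)
step 3: normalize row 2 (÷8) = (0, 0, 1, 2)
  row 0: subtract 3×row2 = (1, 0, 0, 11)
  row 1: subtract 2×row2 = (0, 1, 0, 3)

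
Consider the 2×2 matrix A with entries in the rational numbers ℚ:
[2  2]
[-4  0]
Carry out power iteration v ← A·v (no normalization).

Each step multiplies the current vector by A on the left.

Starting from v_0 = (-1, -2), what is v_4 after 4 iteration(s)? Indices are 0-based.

v_0 = (-1, -2).
v_1 = A·v_0 = (-6, 4).
v_2 = A·v_1 = (-4, 24).
v_3 = A·v_2 = (40, 16).
v_4 = A·v_3 = (112, -160).

v_4 = (112, -160)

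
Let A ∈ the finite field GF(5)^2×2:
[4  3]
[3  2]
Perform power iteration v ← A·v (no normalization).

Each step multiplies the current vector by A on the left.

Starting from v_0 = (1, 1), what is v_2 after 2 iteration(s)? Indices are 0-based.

v_0 = (1, 1).
v_1 = A·v_0 = (2, 0).
v_2 = A·v_1 = (3, 1).

v_2 = (3, 1)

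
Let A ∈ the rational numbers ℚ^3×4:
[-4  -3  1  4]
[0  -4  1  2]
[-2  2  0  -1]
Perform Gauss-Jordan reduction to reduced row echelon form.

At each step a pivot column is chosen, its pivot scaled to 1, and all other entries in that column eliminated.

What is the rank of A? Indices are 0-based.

rank = 3

[1] R0 /= -4  ⇒  (1, 3/4, -1/4, -1)
     R2 -= -2·R0  ⇒  (0, 7/2, -1/2, -3)
[2] R1 /= -4  ⇒  (0, 1, -1/4, -1/2)
     R0 -= 3/4·R1  ⇒  (1, 0, -1/16, -5/8)
     R2 -= 7/2·R1  ⇒  (0, 0, 3/8, -5/4)
[3] R2 /= 3/8  ⇒  (0, 0, 1, -10/3)
     R0 -= -1/16·R2  ⇒  (1, 0, 0, -5/6)
     R1 -= -1/4·R2  ⇒  (0, 1, 0, -4/3)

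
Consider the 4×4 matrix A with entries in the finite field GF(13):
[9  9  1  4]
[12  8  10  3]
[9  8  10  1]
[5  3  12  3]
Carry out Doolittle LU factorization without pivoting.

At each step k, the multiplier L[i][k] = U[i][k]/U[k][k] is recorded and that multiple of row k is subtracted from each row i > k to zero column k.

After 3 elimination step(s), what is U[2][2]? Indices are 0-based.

Step 1: pivot at (0,0) is 9.
  row1 ← row1 − (10)·row0  ⇒  L[1][0]=10, U row1=(0, 9, 0, 2)
  row2 ← row2 − (1)·row0  ⇒  L[2][0]=1, U row2=(0, 12, 9, 10)
  row3 ← row3 − (2)·row0  ⇒  L[3][0]=2, U row3=(0, 11, 10, 8)
Step 2: pivot at (1,1) is 9.
  row2 ← row2 − (10)·row1  ⇒  L[2][1]=10, U row2=(0, 0, 9, 3)
  row3 ← row3 − (7)·row1  ⇒  L[3][1]=7, U row3=(0, 0, 10, 7)
Step 3: pivot at (2,2) is 9.
  row3 ← row3 − (4)·row2  ⇒  L[3][2]=4, U row3=(0, 0, 0, 8)

U[2][2] = 9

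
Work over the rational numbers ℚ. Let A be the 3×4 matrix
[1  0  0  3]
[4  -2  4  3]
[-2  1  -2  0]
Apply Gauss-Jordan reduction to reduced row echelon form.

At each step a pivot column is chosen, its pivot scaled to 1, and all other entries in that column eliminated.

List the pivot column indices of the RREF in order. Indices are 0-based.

pivot columns: 0, 1, 3

step 1: normalize row 0 (÷1) = (1, 0, 0, 3)
  row 1: subtract 4×row0 = (0, -2, 4, -9)
  row 2: subtract -2×row0 = (0, 1, -2, 6)
step 2: normalize row 1 (÷-2) = (0, 1, -2, 9/2)
  row 2: subtract 1×row1 = (0, 0, 0, 3/2)
skip col 2 (zero from row 2)
step 3: normalize row 2 (÷3/2) = (0, 0, 0, 1)
  row 0: subtract 3×row2 = (1, 0, 0, 0)
  row 1: subtract 9/2×row2 = (0, 1, -2, 0)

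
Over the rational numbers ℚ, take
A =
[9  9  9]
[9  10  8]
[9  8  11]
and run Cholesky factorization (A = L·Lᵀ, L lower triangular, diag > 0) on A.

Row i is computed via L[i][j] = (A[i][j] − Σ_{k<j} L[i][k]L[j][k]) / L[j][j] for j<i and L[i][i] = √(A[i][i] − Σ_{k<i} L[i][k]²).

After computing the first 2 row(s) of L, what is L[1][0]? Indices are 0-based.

L[1][0] = 3

Step 1: L[0][0] = √(9) = 3.
  L[1][0] = (9) / L[0][0] = 3.
Step 2: L[1][1] = √(1) = 1.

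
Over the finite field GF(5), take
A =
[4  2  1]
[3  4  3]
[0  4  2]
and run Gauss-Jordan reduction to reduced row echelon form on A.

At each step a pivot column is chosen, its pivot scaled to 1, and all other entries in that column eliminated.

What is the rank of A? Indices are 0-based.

rank = 3

pivot(0,0)=4: scale R0 → (1, 3, 4)
  clear (1,0): R1 −= (3)R0 → (0, 0, 1)
pivot(1,1): swap R1↔R2
pivot(1,1)=4: scale R1 → (0, 1, 3)
  clear (0,1): R0 −= (3)R1 → (1, 0, 0)
pivot(2,2)=1: scale R2 → (0, 0, 1)
  clear (1,2): R1 −= (3)R2 → (0, 1, 0)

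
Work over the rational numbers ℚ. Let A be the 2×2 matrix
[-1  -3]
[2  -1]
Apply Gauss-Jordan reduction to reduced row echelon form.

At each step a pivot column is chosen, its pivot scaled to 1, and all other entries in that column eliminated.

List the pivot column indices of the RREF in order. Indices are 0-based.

pivot columns: 0, 1

[1] R0 /= -1  ⇒  (1, 3)
     R1 -= 2·R0  ⇒  (0, -7)
[2] R1 /= -7  ⇒  (0, 1)
     R0 -= 3·R1  ⇒  (1, 0)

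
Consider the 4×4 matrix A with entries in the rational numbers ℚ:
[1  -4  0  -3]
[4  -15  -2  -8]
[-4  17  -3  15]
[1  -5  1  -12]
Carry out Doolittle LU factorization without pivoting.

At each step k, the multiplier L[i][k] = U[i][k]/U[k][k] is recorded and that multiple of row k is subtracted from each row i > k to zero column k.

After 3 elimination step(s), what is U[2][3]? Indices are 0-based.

U[2][3] = -1

k=0: U[0][0]=1
  eliminate (1,0): mult=4, new row 1: (0, 1, -2, 4); set L[1][0]=4
  eliminate (2,0): mult=-4, new row 2: (0, 1, -3, 3); set L[2][0]=-4
  eliminate (3,0): mult=1, new row 3: (0, -1, 1, -9); set L[3][0]=1
k=1: U[1][1]=1
  eliminate (2,1): mult=1, new row 2: (0, 0, -1, -1); set L[2][1]=1
  eliminate (3,1): mult=-1, new row 3: (0, 0, -1, -5); set L[3][1]=-1
k=2: U[2][2]=-1
  eliminate (3,2): mult=1, new row 3: (0, 0, 0, -4); set L[3][2]=1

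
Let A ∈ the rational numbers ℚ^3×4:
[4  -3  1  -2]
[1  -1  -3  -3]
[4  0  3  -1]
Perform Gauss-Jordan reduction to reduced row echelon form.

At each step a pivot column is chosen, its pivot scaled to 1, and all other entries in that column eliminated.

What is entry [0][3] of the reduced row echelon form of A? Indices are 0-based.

step 1: normalize row 0 (÷4) = (1, -3/4, 1/4, -1/2)
  row 1: subtract 1×row0 = (0, -1/4, -13/4, -5/2)
  row 2: subtract 4×row0 = (0, 3, 2, 1)
step 2: normalize row 1 (÷-1/4) = (0, 1, 13, 10)
  row 0: subtract -3/4×row1 = (1, 0, 10, 7)
  row 2: subtract 3×row1 = (0, 0, -37, -29)
step 3: normalize row 2 (÷-37) = (0, 0, 1, 29/37)
  row 0: subtract 10×row2 = (1, 0, 0, -31/37)
  row 1: subtract 13×row2 = (0, 1, 0, -7/37)

M[0][3] = -31/37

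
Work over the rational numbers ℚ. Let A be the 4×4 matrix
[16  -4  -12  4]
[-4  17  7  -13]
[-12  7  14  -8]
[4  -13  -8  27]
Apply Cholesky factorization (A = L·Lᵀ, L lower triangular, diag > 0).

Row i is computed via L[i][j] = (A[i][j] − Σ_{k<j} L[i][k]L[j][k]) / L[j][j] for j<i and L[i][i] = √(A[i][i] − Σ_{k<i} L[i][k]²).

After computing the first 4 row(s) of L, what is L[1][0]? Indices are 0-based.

L[1][0] = -1

Step 1: L[0][0] = √(16) = 4.
  L[1][0] = (-4) / L[0][0] = -1.
Step 2: L[1][1] = √(16) = 4.
  L[2][0] = (-12) / L[0][0] = -3.
  L[2][1] = (4) / L[1][1] = 1.
Step 3: L[2][2] = √(4) = 2.
  L[3][0] = (4) / L[0][0] = 1.
  L[3][1] = (-12) / L[1][1] = -3.
  L[3][2] = (-2) / L[2][2] = -1.
Step 4: L[3][3] = √(16) = 4.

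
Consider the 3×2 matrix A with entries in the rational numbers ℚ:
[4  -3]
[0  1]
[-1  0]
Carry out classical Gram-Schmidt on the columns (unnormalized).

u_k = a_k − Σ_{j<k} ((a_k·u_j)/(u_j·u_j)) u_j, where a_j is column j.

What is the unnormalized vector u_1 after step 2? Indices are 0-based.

Step 1: u_0 = a_0 = (4, 0, -1).
Step 2: u_1 = a_1 − (-12/17)·u_0 = (-3/17, 1, -12/17).

u_1 = (-3/17, 1, -12/17)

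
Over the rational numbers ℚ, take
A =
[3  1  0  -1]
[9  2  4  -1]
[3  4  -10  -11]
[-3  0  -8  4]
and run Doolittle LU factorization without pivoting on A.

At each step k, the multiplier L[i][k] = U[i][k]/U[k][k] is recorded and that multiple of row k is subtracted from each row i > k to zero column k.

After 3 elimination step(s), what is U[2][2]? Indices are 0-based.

U[2][2] = 2

[col 0] pivot 3
  R1 -= 3*R0 → (0, -1, 4, 2)  (L[1][0] := 3)
  R2 -= 1*R0 → (0, 3, -10, -10)  (L[2][0] := 1)
  R3 -= -1*R0 → (0, 1, -8, 3)  (L[3][0] := -1)
[col 1] pivot -1
  R2 -= -3*R1 → (0, 0, 2, -4)  (L[2][1] := -3)
  R3 -= -1*R1 → (0, 0, -4, 5)  (L[3][1] := -1)
[col 2] pivot 2
  R3 -= -2*R2 → (0, 0, 0, -3)  (L[3][2] := -2)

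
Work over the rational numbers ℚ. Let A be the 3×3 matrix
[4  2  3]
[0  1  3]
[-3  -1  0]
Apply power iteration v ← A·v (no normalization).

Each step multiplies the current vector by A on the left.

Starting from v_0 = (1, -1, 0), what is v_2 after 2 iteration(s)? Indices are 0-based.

v_0 = (1, -1, 0).
v_1 = A·v_0 = (2, -1, -2).
v_2 = A·v_1 = (0, -7, -5).

v_2 = (0, -7, -5)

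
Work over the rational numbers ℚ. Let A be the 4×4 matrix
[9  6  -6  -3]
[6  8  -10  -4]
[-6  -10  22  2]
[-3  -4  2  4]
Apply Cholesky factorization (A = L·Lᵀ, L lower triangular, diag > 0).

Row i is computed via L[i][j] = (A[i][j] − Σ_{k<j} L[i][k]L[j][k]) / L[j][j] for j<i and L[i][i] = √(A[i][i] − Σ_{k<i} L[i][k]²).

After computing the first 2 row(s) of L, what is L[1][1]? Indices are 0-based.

L[1][1] = 2

Step 1: L[0][0] = √(9) = 3.
  L[1][0] = (6) / L[0][0] = 2.
Step 2: L[1][1] = √(4) = 2.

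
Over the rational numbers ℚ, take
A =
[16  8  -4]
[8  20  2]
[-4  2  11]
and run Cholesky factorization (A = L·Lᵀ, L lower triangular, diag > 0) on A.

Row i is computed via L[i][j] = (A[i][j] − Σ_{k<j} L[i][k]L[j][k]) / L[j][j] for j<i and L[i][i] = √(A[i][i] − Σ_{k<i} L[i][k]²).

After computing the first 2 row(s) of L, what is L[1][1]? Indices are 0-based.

L[1][1] = 4

Step 1: L[0][0] = √(16) = 4.
  L[1][0] = (8) / L[0][0] = 2.
Step 2: L[1][1] = √(16) = 4.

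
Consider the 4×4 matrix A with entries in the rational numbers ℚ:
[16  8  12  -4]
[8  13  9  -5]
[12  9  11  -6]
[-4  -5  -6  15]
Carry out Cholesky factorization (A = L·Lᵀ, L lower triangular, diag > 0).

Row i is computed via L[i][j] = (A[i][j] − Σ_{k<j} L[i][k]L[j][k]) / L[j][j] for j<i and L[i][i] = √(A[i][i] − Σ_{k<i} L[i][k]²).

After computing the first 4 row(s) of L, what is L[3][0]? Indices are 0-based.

L[3][0] = -1

Step 1: L[0][0] = √(16) = 4.
  L[1][0] = (8) / L[0][0] = 2.
Step 2: L[1][1] = √(9) = 3.
  L[2][0] = (12) / L[0][0] = 3.
  L[2][1] = (3) / L[1][1] = 1.
Step 3: L[2][2] = √(1) = 1.
  L[3][0] = (-4) / L[0][0] = -1.
  L[3][1] = (-3) / L[1][1] = -1.
  L[3][2] = (-2) / L[2][2] = -2.
Step 4: L[3][3] = √(9) = 3.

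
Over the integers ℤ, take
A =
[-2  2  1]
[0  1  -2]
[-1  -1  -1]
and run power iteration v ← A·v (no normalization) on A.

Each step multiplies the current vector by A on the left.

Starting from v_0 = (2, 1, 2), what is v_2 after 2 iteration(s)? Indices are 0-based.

v_0 = (2, 1, 2).
v_1 = A·v_0 = (0, -3, -5).
v_2 = A·v_1 = (-11, 7, 8).

v_2 = (-11, 7, 8)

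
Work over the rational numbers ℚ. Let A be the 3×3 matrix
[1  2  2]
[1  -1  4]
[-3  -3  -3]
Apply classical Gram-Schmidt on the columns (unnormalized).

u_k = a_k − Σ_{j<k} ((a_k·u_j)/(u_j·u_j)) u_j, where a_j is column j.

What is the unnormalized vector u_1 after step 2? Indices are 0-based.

u_1 = (12/11, -21/11, -3/11)

Step 1: u_0 = a_0 = (1, 1, -3).
Step 2: u_1 = a_1 − (10/11)·u_0 = (12/11, -21/11, -3/11).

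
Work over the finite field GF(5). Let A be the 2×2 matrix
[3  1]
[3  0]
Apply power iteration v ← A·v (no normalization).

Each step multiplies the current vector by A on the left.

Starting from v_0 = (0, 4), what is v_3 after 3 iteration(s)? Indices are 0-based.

v_0 = (0, 4).
v_1 = A·v_0 = (4, 0).
v_2 = A·v_1 = (2, 2).
v_3 = A·v_2 = (3, 1).

v_3 = (3, 1)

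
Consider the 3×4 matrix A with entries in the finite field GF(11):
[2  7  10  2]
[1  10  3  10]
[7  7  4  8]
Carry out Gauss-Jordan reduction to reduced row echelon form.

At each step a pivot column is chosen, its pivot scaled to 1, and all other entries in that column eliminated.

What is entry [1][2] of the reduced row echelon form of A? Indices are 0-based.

pivot(0,0)=2: scale R0 → (1, 9, 5, 1)
  clear (1,0): R1 −= (1)R0 → (0, 1, 9, 9)
  clear (2,0): R2 −= (7)R0 → (0, 10, 2, 1)
pivot(1,1)=1: scale R1 → (0, 1, 9, 9)
  clear (0,1): R0 −= (9)R1 → (1, 0, 1, 8)
  clear (2,1): R2 −= (10)R1 → (0, 0, 0, 10)
col 2: no nonzero at/below row 2; advance.
pivot(2,3)=10: scale R2 → (0, 0, 0, 1)
  clear (0,3): R0 −= (8)R2 → (1, 0, 1, 0)
  clear (1,3): R1 −= (9)R2 → (0, 1, 9, 0)

M[1][2] = 9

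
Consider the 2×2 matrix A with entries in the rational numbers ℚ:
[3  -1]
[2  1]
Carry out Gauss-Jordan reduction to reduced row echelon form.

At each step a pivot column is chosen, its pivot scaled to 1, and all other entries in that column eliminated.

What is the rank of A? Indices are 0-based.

rank = 2

pivot(0,0)=3: scale R0 → (1, -1/3)
  clear (1,0): R1 −= (2)R0 → (0, 5/3)
pivot(1,1)=5/3: scale R1 → (0, 1)
  clear (0,1): R0 −= (-1/3)R1 → (1, 0)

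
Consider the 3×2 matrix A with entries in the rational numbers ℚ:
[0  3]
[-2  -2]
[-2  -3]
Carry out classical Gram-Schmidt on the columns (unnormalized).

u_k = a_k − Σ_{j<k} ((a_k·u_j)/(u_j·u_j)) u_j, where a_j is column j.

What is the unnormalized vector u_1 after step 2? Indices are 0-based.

u_1 = (3, 1/2, -1/2)

Step 1: u_0 = a_0 = (0, -2, -2).
Step 2: u_1 = a_1 − (5/4)·u_0 = (3, 1/2, -1/2).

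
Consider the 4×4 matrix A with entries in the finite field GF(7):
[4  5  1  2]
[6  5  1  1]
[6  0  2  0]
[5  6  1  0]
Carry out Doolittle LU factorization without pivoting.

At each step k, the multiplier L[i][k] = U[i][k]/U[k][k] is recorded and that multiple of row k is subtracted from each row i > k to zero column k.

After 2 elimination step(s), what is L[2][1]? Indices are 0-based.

Step 1: pivot at (0,0) is 4.
  row1 ← row1 − (5)·row0  ⇒  L[1][0]=5, U row1=(0, 1, 3, 5)
  row2 ← row2 − (5)·row0  ⇒  L[2][0]=5, U row2=(0, 3, 4, 4)
  row3 ← row3 − (3)·row0  ⇒  L[3][0]=3, U row3=(0, 5, 5, 1)
Step 2: pivot at (1,1) is 1.
  row2 ← row2 − (3)·row1  ⇒  L[2][1]=3, U row2=(0, 0, 2, 3)
  row3 ← row3 − (5)·row1  ⇒  L[3][1]=5, U row3=(0, 0, 4, 4)

L[2][1] = 3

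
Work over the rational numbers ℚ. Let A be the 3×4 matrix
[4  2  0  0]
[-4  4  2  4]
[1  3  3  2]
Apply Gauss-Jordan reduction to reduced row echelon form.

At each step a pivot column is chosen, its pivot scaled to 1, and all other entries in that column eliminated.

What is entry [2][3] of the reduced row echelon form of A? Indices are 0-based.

M[2][3] = 2/13

[1] R0 /= 4  ⇒  (1, 1/2, 0, 0)
     R1 -= -4·R0  ⇒  (0, 6, 2, 4)
     R2 -= 1·R0  ⇒  (0, 5/2, 3, 2)
[2] R1 /= 6  ⇒  (0, 1, 1/3, 2/3)
     R0 -= 1/2·R1  ⇒  (1, 0, -1/6, -1/3)
     R2 -= 5/2·R1  ⇒  (0, 0, 13/6, 1/3)
[3] R2 /= 13/6  ⇒  (0, 0, 1, 2/13)
     R0 -= -1/6·R2  ⇒  (1, 0, 0, -4/13)
     R1 -= 1/3·R2  ⇒  (0, 1, 0, 8/13)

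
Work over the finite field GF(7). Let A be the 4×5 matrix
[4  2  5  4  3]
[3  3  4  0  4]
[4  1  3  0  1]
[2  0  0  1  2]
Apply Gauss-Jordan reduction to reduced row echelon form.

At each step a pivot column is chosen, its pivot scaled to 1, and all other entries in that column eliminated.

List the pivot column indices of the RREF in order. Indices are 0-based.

[1] R0 /= 4  ⇒  (1, 4, 3, 1, 6)
     R1 -= 3·R0  ⇒  (0, 5, 2, 4, 0)
     R2 -= 4·R0  ⇒  (0, 6, 5, 3, 5)
     R3 -= 2·R0  ⇒  (0, 6, 1, 6, 4)
[2] R1 /= 5  ⇒  (0, 1, 6, 5, 0)
     R0 -= 4·R1  ⇒  (1, 0, 0, 2, 6)
     R2 -= 6·R1  ⇒  (0, 0, 4, 1, 5)
     R3 -= 6·R1  ⇒  (0, 0, 0, 4, 4)
[3] R2 /= 4  ⇒  (0, 0, 1, 2, 3)
     R1 -= 6·R2  ⇒  (0, 1, 0, 0, 3)
[4] R3 /= 4  ⇒  (0, 0, 0, 1, 1)
     R0 -= 2·R3  ⇒  (1, 0, 0, 0, 4)
     R2 -= 2·R3  ⇒  (0, 0, 1, 0, 1)

pivot columns: 0, 1, 2, 3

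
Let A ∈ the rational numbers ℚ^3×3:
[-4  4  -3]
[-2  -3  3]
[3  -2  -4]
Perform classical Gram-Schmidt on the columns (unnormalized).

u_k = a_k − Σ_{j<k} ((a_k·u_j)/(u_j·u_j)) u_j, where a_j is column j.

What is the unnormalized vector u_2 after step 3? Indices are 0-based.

Step 1: u_0 = a_0 = (-4, -2, 3).
Step 2: u_1 = a_1 − (-16/29)·u_0 = (52/29, -119/29, -10/29).
Step 3: u_2 = a_2 − (-6/29)·u_0 − (-473/585)·u_1 = (-107/45, -428/585, -428/117).

u_2 = (-107/45, -428/585, -428/117)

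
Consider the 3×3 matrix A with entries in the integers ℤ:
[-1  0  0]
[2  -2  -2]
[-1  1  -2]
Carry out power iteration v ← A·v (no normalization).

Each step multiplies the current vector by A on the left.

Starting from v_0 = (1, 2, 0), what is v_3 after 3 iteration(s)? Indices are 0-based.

v_0 = (1, 2, 0).
v_1 = A·v_0 = (-1, -2, 1).
v_2 = A·v_1 = (1, 0, -3).
v_3 = A·v_2 = (-1, 8, 5).

v_3 = (-1, 8, 5)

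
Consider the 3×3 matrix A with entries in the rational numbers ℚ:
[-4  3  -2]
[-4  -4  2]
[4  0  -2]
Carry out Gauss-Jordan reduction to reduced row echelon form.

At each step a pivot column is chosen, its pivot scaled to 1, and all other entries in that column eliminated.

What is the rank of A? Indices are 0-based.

rank = 3

step 1: normalize row 0 (÷-4) = (1, -3/4, 1/2)
  row 1: subtract -4×row0 = (0, -7, 4)
  row 2: subtract 4×row0 = (0, 3, -4)
step 2: normalize row 1 (÷-7) = (0, 1, -4/7)
  row 0: subtract -3/4×row1 = (1, 0, 1/14)
  row 2: subtract 3×row1 = (0, 0, -16/7)
step 3: normalize row 2 (÷-16/7) = (0, 0, 1)
  row 0: subtract 1/14×row2 = (1, 0, 0)
  row 1: subtract -4/7×row2 = (0, 1, 0)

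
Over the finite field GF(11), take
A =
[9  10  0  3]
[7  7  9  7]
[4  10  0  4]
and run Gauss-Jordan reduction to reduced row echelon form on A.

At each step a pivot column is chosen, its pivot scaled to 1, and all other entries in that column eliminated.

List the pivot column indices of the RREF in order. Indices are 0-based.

step 1: normalize row 0 (÷9) = (1, 6, 0, 4)
  row 1: subtract 7×row0 = (0, 9, 9, 1)
  row 2: subtract 4×row0 = (0, 8, 0, 10)
step 2: normalize row 1 (÷9) = (0, 1, 1, 5)
  row 0: subtract 6×row1 = (1, 0, 5, 7)
  row 2: subtract 8×row1 = (0, 0, 3, 3)
step 3: normalize row 2 (÷3) = (0, 0, 1, 1)
  row 0: subtract 5×row2 = (1, 0, 0, 2)
  row 1: subtract 1×row2 = (0, 1, 0, 4)

pivot columns: 0, 1, 2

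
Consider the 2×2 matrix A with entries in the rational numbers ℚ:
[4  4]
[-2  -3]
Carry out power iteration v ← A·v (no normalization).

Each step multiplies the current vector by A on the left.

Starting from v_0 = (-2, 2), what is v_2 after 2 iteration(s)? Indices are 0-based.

v_0 = (-2, 2).
v_1 = A·v_0 = (0, -2).
v_2 = A·v_1 = (-8, 6).

v_2 = (-8, 6)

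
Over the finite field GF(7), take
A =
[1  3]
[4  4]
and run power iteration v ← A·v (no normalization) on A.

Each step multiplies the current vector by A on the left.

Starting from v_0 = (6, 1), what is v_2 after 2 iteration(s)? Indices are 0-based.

v_0 = (6, 1).
v_1 = A·v_0 = (2, 0).
v_2 = A·v_1 = (2, 1).

v_2 = (2, 1)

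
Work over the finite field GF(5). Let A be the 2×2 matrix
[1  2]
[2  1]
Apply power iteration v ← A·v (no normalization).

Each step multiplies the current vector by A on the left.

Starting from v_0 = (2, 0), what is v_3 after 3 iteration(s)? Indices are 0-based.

v_3 = (1, 3)

v_0 = (2, 0).
v_1 = A·v_0 = (2, 4).
v_2 = A·v_1 = (0, 3).
v_3 = A·v_2 = (1, 3).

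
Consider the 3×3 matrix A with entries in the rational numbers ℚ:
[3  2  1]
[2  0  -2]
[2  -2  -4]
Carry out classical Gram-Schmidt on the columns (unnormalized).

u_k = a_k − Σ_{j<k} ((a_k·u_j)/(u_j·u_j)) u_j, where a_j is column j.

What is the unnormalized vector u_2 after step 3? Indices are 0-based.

u_2 = (8/33, -20/33, 8/33)

Step 1: u_0 = a_0 = (3, 2, 2).
Step 2: u_1 = a_1 − (2/17)·u_0 = (28/17, -4/17, -38/17).
Step 3: u_2 = a_2 − (-9/17)·u_0 − (47/33)·u_1 = (8/33, -20/33, 8/33).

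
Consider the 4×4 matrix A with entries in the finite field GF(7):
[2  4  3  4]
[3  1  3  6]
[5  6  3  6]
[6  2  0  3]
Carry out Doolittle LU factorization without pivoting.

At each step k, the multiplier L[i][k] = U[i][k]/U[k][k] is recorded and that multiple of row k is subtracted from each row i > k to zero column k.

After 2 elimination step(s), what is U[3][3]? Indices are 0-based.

Step 1: pivot at (0,0) is 2.
  row1 ← row1 − (5)·row0  ⇒  L[1][0]=5, U row1=(0, 2, 2, 0)
  row2 ← row2 − (6)·row0  ⇒  L[2][0]=6, U row2=(0, 3, 6, 3)
  row3 ← row3 − (3)·row0  ⇒  L[3][0]=3, U row3=(0, 4, 5, 5)
Step 2: pivot at (1,1) is 2.
  row2 ← row2 − (5)·row1  ⇒  L[2][1]=5, U row2=(0, 0, 3, 3)
  row3 ← row3 − (2)·row1  ⇒  L[3][1]=2, U row3=(0, 0, 1, 5)

U[3][3] = 5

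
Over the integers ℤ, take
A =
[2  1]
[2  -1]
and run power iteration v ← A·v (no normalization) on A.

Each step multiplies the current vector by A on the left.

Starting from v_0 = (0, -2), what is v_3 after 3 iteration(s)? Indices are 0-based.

v_0 = (0, -2).
v_1 = A·v_0 = (-2, 2).
v_2 = A·v_1 = (-2, -6).
v_3 = A·v_2 = (-10, 2).

v_3 = (-10, 2)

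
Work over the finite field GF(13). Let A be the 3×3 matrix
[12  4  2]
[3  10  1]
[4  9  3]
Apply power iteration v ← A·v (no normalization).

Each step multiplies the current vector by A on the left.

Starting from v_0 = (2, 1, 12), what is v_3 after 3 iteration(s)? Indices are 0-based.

v_0 = (2, 1, 12).
v_1 = A·v_0 = (0, 2, 1).
v_2 = A·v_1 = (10, 8, 8).
v_3 = A·v_2 = (12, 1, 6).

v_3 = (12, 1, 6)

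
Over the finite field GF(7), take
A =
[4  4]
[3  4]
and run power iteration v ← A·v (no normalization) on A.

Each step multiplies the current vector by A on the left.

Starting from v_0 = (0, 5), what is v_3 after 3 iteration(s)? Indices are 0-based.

v_3 = (3, 4)

v_0 = (0, 5).
v_1 = A·v_0 = (6, 6).
v_2 = A·v_1 = (6, 0).
v_3 = A·v_2 = (3, 4).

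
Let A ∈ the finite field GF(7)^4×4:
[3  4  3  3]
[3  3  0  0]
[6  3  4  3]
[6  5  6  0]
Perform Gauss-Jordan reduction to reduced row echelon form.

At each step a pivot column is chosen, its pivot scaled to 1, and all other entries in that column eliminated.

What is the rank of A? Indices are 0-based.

step 1: normalize row 0 (÷3) = (1, 6, 1, 1)
  row 1: subtract 3×row0 = (0, 6, 4, 4)
  row 2: subtract 6×row0 = (0, 2, 5, 4)
  row 3: subtract 6×row0 = (0, 4, 0, 1)
step 2: normalize row 1 (÷6) = (0, 1, 3, 3)
  row 0: subtract 6×row1 = (1, 0, 4, 4)
  row 2: subtract 2×row1 = (0, 0, 6, 5)
  row 3: subtract 4×row1 = (0, 0, 2, 3)
step 3: normalize row 2 (÷6) = (0, 0, 1, 2)
  row 0: subtract 4×row2 = (1, 0, 0, 3)
  row 1: subtract 3×row2 = (0, 1, 0, 4)
  row 3: subtract 2×row2 = (0, 0, 0, 6)
step 4: normalize row 3 (÷6) = (0, 0, 0, 1)
  row 0: subtract 3×row3 = (1, 0, 0, 0)
  row 1: subtract 4×row3 = (0, 1, 0, 0)
  row 2: subtract 2×row3 = (0, 0, 1, 0)

rank = 4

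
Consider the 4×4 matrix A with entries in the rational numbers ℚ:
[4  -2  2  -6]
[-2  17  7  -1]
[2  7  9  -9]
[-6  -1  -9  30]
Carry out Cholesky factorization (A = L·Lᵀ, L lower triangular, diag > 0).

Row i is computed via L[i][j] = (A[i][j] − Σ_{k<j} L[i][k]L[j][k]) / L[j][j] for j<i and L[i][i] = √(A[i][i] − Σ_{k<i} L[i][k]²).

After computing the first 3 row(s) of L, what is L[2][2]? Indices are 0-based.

Step 1: L[0][0] = √(4) = 2.
  L[1][0] = (-2) / L[0][0] = -1.
Step 2: L[1][1] = √(16) = 4.
  L[2][0] = (2) / L[0][0] = 1.
  L[2][1] = (8) / L[1][1] = 2.
Step 3: L[2][2] = √(4) = 2.

L[2][2] = 2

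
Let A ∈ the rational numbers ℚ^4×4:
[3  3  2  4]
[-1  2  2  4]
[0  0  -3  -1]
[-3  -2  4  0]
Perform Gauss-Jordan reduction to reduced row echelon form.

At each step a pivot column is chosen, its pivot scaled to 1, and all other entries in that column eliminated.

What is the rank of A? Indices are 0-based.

pivot(0,0)=3: scale R0 → (1, 1, 2/3, 4/3)
  clear (1,0): R1 −= (-1)R0 → (0, 3, 8/3, 16/3)
  clear (3,0): R3 −= (-3)R0 → (0, 1, 6, 4)
pivot(1,1)=3: scale R1 → (0, 1, 8/9, 16/9)
  clear (0,1): R0 −= (1)R1 → (1, 0, -2/9, -4/9)
  clear (3,1): R3 −= (1)R1 → (0, 0, 46/9, 20/9)
pivot(2,2)=-3: scale R2 → (0, 0, 1, 1/3)
  clear (0,2): R0 −= (-2/9)R2 → (1, 0, 0, -10/27)
  clear (1,2): R1 −= (8/9)R2 → (0, 1, 0, 40/27)
  clear (3,2): R3 −= (46/9)R2 → (0, 0, 0, 14/27)
pivot(3,3)=14/27: scale R3 → (0, 0, 0, 1)
  clear (0,3): R0 −= (-10/27)R3 → (1, 0, 0, 0)
  clear (1,3): R1 −= (40/27)R3 → (0, 1, 0, 0)
  clear (2,3): R2 −= (1/3)R3 → (0, 0, 1, 0)

rank = 4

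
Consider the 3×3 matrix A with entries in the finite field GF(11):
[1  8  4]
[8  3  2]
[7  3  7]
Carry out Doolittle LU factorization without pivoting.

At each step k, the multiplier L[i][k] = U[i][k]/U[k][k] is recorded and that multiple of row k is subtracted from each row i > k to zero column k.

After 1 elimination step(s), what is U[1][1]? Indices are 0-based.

U[1][1] = 5

[col 0] pivot 1
  R1 -= 8*R0 → (0, 5, 3)  (L[1][0] := 8)
  R2 -= 7*R0 → (0, 2, 1)  (L[2][0] := 7)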